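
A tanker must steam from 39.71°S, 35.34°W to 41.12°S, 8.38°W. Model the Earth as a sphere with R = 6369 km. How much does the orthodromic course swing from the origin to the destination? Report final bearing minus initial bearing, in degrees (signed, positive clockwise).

Initial bearing θ₁ = atan2(sin Δλ cos φ₂, cos φ₁ sin φ₂ − sin φ₁ cos φ₂ cos Δλ) = 102.69°
Final bearing θ₂ = (initial bearing from the destination back to the start) + 180° = 85.02°
Δθ = θ₂ − θ₁ = -17.7°

-17.7°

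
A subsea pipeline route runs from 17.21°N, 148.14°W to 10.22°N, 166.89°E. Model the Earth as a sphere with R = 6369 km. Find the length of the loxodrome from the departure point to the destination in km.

4915 km

Rhumb course C = atan2(Δλ, Δψ) with Δψ = ln[tan(π/4+φ₂/2)/tan(π/4+φ₁/2)] = -0.1257, Δλ = -0.7849 → C = 260.90°
d = R·|Δφ| / |cos C| = 6369·0.12200 / 0.15810 = 4915 km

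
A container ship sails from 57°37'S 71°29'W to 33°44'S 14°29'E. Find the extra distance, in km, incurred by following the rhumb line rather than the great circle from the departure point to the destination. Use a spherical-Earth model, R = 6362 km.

376 km

Great circle: cos σ = sin φ₁ sin φ₂ + cos φ₁ cos φ₂ cos Δλ,  σ = 1.0469 rad → d_gc = 6660.1 km
Rhumb line: Δψ = +0.6105, q = Δφ/Δψ = 0.6827, d_rh = R√(Δφ²+q²Δλ²) = 7036.0 km
Excess = 7036.0 − 6660.1 = 375.9 ≈ 376 km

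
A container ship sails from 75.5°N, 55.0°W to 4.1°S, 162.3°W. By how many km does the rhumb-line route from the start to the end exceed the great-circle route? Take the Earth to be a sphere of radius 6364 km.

Great circle: cos σ = sin φ₁ sin φ₂ + cos φ₁ cos φ₂ cos Δλ,  σ = 1.7148 rad → d_gc = 10912.86 km
Rhumb line: Δψ = -2.1335, q = Δφ/Δψ = 0.6512, d_rh = R√(Δφ²+q²Δλ²) = 11764.37 km
Excess = 11764.37 − 10912.86 = 851.51 ≈ 852 km

852 km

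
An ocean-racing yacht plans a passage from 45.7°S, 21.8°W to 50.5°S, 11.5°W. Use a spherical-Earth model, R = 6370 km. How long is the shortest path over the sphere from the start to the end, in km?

Haversine: a = sin²(Δφ/2)+cos φ₁ cos φ₂ sin²(Δλ/2) = 0.00533;  σ = 2·atan2(√a,√(1−a))
σ = 8.376° → d = Rσ = 6370·0.14619 = 931 km

931 km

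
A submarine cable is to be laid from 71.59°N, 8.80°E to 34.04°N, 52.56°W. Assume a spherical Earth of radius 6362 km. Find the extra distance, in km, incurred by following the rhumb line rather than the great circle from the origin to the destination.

Great circle: cos σ = sin φ₁ sin φ₂ + cos φ₁ cos φ₂ cos Δλ,  σ = 0.8546 rad → d_gc = 5436.7 km
Rhumb line: Δψ = -1.1873, q = Δφ/Δψ = 0.5520, d_rh = R√(Δφ²+q²Δλ²) = 5615.0 km
Excess = 5615.0 − 5436.7 = 178.3 ≈ 178 km

178 km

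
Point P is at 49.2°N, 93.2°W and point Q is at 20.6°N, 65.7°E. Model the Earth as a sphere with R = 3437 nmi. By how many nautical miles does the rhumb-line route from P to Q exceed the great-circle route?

1383 nmi

Great circle: cos σ = sin φ₁ sin φ₂ + cos φ₁ cos φ₂ cos Δλ,  σ = 1.8800 rad → d_gc = 6461.5 nmi
Rhumb line: Δψ = -0.6216, q = Δφ/Δψ = 0.8030, d_rh = R√(Δφ²+q²Δλ²) = 7844.4 nmi
Excess = 7844.4 − 6461.5 = 1382.9 ≈ 1383 nmi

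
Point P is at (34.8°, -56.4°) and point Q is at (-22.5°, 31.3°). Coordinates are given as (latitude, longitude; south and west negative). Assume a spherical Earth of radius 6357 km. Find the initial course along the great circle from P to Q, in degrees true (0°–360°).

θ = atan2( sin Δλ·cos φ₂ ,  cos φ₁ sin φ₂ − sin φ₁ cos φ₂ cos Δλ )
  = atan2(+0.9231, -0.3354) = 109.97°

110.0°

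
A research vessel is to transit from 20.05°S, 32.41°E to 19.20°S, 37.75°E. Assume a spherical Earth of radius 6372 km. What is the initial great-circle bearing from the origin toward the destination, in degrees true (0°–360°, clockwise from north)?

θ = atan2( sin Δλ·cos φ₂ ,  cos φ₁ sin φ₂ − sin φ₁ cos φ₂ cos Δλ )
  = atan2(+0.0879, +0.0134) = 81.31°

81.3°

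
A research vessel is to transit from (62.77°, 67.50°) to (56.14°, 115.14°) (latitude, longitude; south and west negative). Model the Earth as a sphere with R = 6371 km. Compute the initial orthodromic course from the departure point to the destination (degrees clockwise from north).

θ = atan2( sin Δλ·cos φ₂ ,  cos φ₁ sin φ₂ − sin φ₁ cos φ₂ cos Δλ )
  = atan2(+0.4117, +0.0462) = 83.60°

83.6°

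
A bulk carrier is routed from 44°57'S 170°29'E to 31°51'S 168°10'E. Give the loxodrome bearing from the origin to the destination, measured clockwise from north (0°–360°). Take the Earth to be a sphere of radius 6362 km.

352.1°

Meridional parts: M(φ₁)=-0.8801, M(φ₂)=-0.5869 → ΔM = +0.2932;  Δλ = -0.0404 rad
tan C = Δλ / ΔM = -0.1379 → C = 352.15°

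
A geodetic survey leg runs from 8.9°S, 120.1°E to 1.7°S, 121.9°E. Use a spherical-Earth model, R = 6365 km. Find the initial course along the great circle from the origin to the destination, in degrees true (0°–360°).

14.1°

θ = atan2( sin Δλ·cos φ₂ ,  cos φ₁ sin φ₂ − sin φ₁ cos φ₂ cos Δλ )
  = atan2(+0.0314, +0.1253) = 14.07°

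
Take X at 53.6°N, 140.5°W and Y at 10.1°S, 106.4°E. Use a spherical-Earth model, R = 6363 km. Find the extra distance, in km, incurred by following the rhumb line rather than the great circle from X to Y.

Great circle: cos σ = sin φ₁ sin φ₂ + cos φ₁ cos φ₂ cos Δλ,  σ = 1.9502 rad → d_gc = 12409.1 km
Rhumb line: Δψ = -1.2896, q = Δφ/Δψ = 0.8621, d_rh = R√(Δφ²+q²Δλ²) = 12934.7 km
Excess = 12934.7 − 12409.1 = 525.6 ≈ 526 km

526 km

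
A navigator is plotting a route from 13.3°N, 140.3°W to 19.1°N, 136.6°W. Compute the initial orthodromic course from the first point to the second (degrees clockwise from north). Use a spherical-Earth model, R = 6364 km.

N = sin Δλ·cos φ₂ = +0.0610;  D = cos φ₁ sin φ₂ − sin φ₁ cos φ₂ cos Δλ = +0.1015
initial course = atan2(N, D) = 30.99°

31.0°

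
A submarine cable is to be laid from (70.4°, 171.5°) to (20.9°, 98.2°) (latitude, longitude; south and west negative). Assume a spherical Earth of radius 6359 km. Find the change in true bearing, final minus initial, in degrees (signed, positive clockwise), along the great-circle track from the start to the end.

Initial bearing θ₁ = atan2(sin Δλ cos φ₂, cos φ₁ sin φ₂ − sin φ₁ cos φ₂ cos Δλ) = 261.53°
Final bearing θ₂ = (initial bearing from the destination back to the start) + 180° = 200.80°
Δθ = θ₂ − θ₁ = -60.7°

-60.7°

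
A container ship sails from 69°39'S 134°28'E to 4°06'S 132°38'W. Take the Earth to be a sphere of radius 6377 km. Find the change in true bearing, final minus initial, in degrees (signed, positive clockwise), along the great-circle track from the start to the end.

At departure: θ₁ = atan2(sin Δλ cos φ₂, cos φ₁ sin φ₂ − sin φ₁ cos φ₂ cos Δλ) = 94.14°
At arrival: θ₂ = atan2(sin Δλ cos φ₁, −cos φ₂ sin φ₁ + sin φ₂ cos φ₁ cos Δλ) = 20.35°
Δθ = θ₂ − θ₁ = -73.8°

-73.8°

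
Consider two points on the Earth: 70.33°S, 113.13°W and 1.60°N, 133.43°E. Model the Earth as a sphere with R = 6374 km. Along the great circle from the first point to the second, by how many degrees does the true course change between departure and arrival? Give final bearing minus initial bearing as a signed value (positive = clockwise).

+93.5°

At departure: θ₁ = atan2(sin Δλ cos φ₂, cos φ₁ sin φ₂ − sin φ₁ cos φ₂ cos Δλ) = 248.30°
At arrival: θ₂ = atan2(sin Δλ cos φ₁, −cos φ₂ sin φ₁ + sin φ₂ cos φ₁ cos Δλ) = 341.77°
Δθ = θ₂ − θ₁ = +93.5°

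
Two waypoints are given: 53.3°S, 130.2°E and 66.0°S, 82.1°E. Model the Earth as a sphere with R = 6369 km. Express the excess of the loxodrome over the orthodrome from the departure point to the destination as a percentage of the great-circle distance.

Great circle: σ = 0.4628 rad → d_gc = Rσ = 2947.8 km
Rhumb: Δφ = -0.2217, Δλ = -0.8395, Δψ = -0.4450, q = Δφ/Δψ = 0.4981 → d_rh = R√(Δφ²+q²Δλ²) = 3014.4 km
Excess = (3014.4 − 2947.8) / 2947.8 = 66.6 / 2947.8 = 2.26% ≈ 2.3%

2.3%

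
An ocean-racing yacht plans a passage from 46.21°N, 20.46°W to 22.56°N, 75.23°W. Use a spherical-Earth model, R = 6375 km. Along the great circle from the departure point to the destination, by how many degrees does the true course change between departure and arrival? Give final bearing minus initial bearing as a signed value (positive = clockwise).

At departure: θ₁ = atan2(sin Δλ cos φ₂, cos φ₁ sin φ₂ − sin φ₁ cos φ₂ cos Δλ) = 261.03°
At arrival: θ₂ = atan2(sin Δλ cos φ₁, −cos φ₂ sin φ₁ + sin φ₂ cos φ₁ cos Δλ) = 227.75°
Δθ = θ₂ − θ₁ = -33.3°

-33.3°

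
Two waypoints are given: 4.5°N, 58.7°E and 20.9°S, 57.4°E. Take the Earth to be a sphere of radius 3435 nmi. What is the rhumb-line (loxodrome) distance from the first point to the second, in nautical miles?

Δψ = ln[tan(π/4+φ₂/2)/tan(π/4+φ₁/2)] = -0.4518;  Δφ = -0.4433 rad,  Δλ = -0.0227 rad
q = Δφ/Δψ = 0.9813
d = R·√(Δφ² + q²Δλ²) = 3435·0.44387 = 1525 nmi

1525 nmi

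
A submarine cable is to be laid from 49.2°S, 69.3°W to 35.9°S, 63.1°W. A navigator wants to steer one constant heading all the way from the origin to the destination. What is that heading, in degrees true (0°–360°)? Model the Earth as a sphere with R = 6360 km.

18.8°

Δψ = ln[tan(π/4+φ₂/2)/tan(π/4+φ₁/2)] = +0.3170
Δλ = +0.1082 rad (taken the short way round)
course = atan2(Δλ, Δψ) = 18.85°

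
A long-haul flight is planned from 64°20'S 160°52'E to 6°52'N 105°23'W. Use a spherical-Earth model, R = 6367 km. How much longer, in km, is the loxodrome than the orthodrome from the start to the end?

450 km

Great circle: cos σ = sin φ₁ sin φ₂ + cos φ₁ cos φ₂ cos Δλ,  σ = 1.7071 rad → d_gc = 10869.1 km
Rhumb line: Δψ = +1.5994, q = Δφ/Δψ = 0.7770, d_rh = R√(Δφ²+q²Δλ²) = 11319.1 km
Excess = 11319.1 − 10869.1 = 450.0 ≈ 450 km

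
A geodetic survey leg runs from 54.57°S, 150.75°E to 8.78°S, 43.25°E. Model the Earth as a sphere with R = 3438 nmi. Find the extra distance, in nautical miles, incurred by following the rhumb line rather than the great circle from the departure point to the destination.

335 nmi

Great circle: cos σ = sin φ₁ sin φ₂ + cos φ₁ cos φ₂ cos Δλ,  σ = 1.6187 rad → d_gc = 5565.2 nmi
Rhumb line: Δψ = +0.9874, q = Δφ/Δψ = 0.8094, d_rh = R√(Δφ²+q²Δλ²) = 5899.9 nmi
Excess = 5899.9 − 5565.2 = 334.7 ≈ 335 nmi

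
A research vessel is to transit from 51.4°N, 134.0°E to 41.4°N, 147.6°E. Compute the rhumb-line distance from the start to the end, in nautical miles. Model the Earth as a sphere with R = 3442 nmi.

Rhumb course C = atan2(Δλ, Δψ) with Δψ = ln[tan(π/4+φ₂/2)/tan(π/4+φ₁/2)] = -0.2541, Δλ = +0.2374 → C = 136.95°
d = R·|Δφ| / |cos C| = 3442·0.17453 / 0.73079 = 822 nmi

822 nmi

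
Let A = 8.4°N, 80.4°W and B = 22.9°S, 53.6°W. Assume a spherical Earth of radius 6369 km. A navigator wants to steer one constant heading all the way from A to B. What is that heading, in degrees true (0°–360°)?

140.0°

Δψ = ln[tan(π/4+φ₂/2)/tan(π/4+φ₁/2)] = -0.5579
Δλ = +0.4677 rad (taken the short way round)
course = atan2(Δλ, Δψ) = 140.02°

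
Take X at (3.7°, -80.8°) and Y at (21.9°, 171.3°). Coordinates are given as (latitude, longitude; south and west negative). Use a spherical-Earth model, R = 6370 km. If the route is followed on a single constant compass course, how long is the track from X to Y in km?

Rhumb course C = atan2(Δλ, Δψ) with Δψ = ln[tan(π/4+φ₂/2)/tan(π/4+φ₁/2)] = +0.3273, Δλ = -1.8832 → C = 279.86°
d = R·|Δφ| / |cos C| = 6370·0.31765 / 0.17122 = 11818 km

11818 km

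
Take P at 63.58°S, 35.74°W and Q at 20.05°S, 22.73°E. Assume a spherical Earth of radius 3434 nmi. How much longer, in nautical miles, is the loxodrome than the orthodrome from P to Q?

Great circle: cos σ = sin φ₁ sin φ₂ + cos φ₁ cos φ₂ cos Δλ,  σ = 1.0174 rad → d_gc = 3493.6 nmi
Rhumb line: Δψ = +1.0920, q = Δφ/Δψ = 0.6957, d_rh = R√(Δφ²+q²Δλ²) = 3570.9 nmi
Excess = 3570.9 − 3493.6 = 77.3 ≈ 77 nmi

77 nmi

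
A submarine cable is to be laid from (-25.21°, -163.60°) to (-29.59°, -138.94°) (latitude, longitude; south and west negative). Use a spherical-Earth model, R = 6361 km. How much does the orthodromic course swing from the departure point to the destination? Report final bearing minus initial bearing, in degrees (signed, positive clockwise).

-11.5°

Initial bearing θ₁ = atan2(sin Δλ cos φ₂, cos φ₁ sin φ₂ − sin φ₁ cos φ₂ cos Δλ) = 106.89°
Final bearing θ₂ = (initial bearing from the destination back to the start) + 180° = 95.39°
Δθ = θ₂ − θ₁ = -11.5°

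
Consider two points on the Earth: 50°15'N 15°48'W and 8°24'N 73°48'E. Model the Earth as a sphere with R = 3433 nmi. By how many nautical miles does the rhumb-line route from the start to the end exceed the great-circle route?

165 nmi

Great circle: cos σ = sin φ₁ sin φ₂ + cos φ₁ cos φ₂ cos Δλ,  σ = 1.4538 rad → d_gc = 4990.9 nmi
Rhumb line: Δψ = -0.8704, q = Δφ/Δψ = 0.8392, d_rh = R√(Δφ²+q²Δλ²) = 5156.2 nmi
Excess = 5156.2 − 4990.9 = 165.3 ≈ 165 nmi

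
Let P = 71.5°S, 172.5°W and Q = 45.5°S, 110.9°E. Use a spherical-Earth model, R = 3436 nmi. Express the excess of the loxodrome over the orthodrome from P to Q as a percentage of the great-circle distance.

5.9%

Great circle: σ = 0.7555 rad → d_gc = Rσ = 2595.9 nmi
Rhumb: Δφ = +0.4538, Δλ = -1.3369, Δψ = +0.9211, q = Δφ/Δψ = 0.4927 → d_rh = R√(Δφ²+q²Δλ²) = 2748.2 nmi
Excess = (2748.2 − 2595.9) / 2595.9 = 152.3 / 2595.9 = 5.87% ≈ 5.9%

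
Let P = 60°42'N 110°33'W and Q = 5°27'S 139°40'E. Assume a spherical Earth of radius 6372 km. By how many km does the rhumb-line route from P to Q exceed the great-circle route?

Great circle: cos σ = sin φ₁ sin φ₂ + cos φ₁ cos φ₂ cos Δλ,  σ = 1.8211 rad → d_gc = 11604.2 km
Rhumb line: Δψ = -1.4369, q = Δφ/Δψ = 0.8035, d_rh = R√(Δφ²+q²Δλ²) = 12261.9 km
Excess = 12261.9 − 11604.2 = 657.7 ≈ 658 km

658 km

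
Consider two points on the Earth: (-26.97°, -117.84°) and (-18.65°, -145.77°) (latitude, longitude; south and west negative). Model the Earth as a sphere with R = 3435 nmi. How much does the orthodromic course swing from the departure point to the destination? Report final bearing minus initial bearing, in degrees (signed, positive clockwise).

Initial bearing θ₁ = atan2(sin Δλ cos φ₂, cos φ₁ sin φ₂ − sin φ₁ cos φ₂ cos Δλ) = 282.04°
Final bearing θ₂ = (initial bearing from the destination back to the start) + 180° = 293.08°
Δθ = θ₂ − θ₁ = +11.0°

+11.0°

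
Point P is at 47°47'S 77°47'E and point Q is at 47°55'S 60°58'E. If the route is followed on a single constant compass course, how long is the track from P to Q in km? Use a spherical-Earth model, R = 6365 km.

Δψ = ln[tan(π/4+φ₂/2)/tan(π/4+φ₁/2)] = -0.0035;  Δφ = -0.0023 rad,  Δλ = -0.2935 rad
q = Δφ/Δψ = 0.6711
d = R·√(Δφ² + q²Δλ²) = 6365·0.19698 = 1254 km

1254 km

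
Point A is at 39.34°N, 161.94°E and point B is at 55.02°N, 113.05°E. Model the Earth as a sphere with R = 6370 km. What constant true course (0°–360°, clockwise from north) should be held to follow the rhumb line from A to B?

Δψ = ln[tan(π/4+φ₂/2)/tan(π/4+φ₁/2)] = +0.4069
Δλ = -0.8533 rad (taken the short way round)
course = atan2(Δλ, Δψ) = 295.49°

295.5°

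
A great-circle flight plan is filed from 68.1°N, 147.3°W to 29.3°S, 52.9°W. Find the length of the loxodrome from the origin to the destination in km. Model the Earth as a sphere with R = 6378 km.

13595 km

Δψ = ln[tan(π/4+φ₂/2)/tan(π/4+φ₁/2)] = -2.1779;  Δφ = -1.7000 rad,  Δλ = +1.6476 rad
q = Δφ/Δψ = 0.7806
d = R·√(Δφ² + q²Δλ²) = 6378·2.13161 = 13595 km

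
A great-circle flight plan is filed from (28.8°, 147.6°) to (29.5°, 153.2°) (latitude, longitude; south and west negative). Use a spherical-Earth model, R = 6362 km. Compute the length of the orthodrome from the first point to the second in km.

cos σ = sin φ₁ sin φ₂ + cos φ₁ cos φ₂ cos Δλ
      = sin(28.80°)sin(29.50°) + cos(28.80°)cos(29.50°)cos(5.60°) = 0.9963
σ = 4.940° → d = Rσ = 6362·0.08622 = 549 km

549 km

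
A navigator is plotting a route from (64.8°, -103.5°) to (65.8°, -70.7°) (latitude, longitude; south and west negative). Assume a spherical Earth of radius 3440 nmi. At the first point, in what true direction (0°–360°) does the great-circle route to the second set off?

N = sin Δλ·cos φ₂ = +0.2221;  D = cos φ₁ sin φ₂ − sin φ₁ cos φ₂ cos Δλ = +0.0766
initial course = atan2(N, D) = 70.97°

71.0°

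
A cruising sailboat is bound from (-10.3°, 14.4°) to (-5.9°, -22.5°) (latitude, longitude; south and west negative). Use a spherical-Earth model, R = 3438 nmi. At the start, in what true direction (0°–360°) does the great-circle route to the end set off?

273.9°

N = sin Δλ·cos φ₂ = -0.5972;  D = cos φ₁ sin φ₂ − sin φ₁ cos φ₂ cos Δλ = +0.0411
initial course = atan2(N, D) = 273.94°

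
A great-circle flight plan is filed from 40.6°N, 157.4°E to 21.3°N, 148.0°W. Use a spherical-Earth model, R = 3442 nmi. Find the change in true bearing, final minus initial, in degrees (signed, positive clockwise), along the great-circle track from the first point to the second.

At departure: θ₁ = atan2(sin Δλ cos φ₂, cos φ₁ sin φ₂ − sin φ₁ cos φ₂ cos Δλ) = 95.67°
At arrival: θ₂ = atan2(sin Δλ cos φ₁, −cos φ₂ sin φ₁ + sin φ₂ cos φ₁ cos Δλ) = 125.81°
Δθ = θ₂ − θ₁ = +30.1°

+30.1°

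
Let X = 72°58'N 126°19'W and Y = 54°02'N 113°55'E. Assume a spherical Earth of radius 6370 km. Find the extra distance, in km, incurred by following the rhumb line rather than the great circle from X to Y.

Great circle: cos σ = sin φ₁ sin φ₂ + cos φ₁ cos φ₂ cos Δλ,  σ = 0.8115 rad → d_gc = 5169.0 km
Rhumb line: Δψ = -0.7736, q = Δφ/Δψ = 0.4271, d_rh = R√(Δφ²+q²Δλ²) = 6064.6 km
Excess = 6064.6 − 5169.0 = 895.6 ≈ 896 km

896 km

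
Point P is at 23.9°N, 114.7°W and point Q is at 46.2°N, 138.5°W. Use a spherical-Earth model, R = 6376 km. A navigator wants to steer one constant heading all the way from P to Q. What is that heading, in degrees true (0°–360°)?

319.2°

Meridional parts: M(φ₁)=+0.4298, M(φ₂)=+0.9113 → ΔM = +0.4815;  Δλ = -0.4154 rad
tan C = Δλ / ΔM = -0.8627 → C = 319.22°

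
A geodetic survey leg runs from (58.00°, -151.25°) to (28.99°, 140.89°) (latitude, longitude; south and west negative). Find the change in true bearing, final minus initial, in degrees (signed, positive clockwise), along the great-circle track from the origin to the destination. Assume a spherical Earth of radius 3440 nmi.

-51.1°

At departure: θ₁ = atan2(sin Δλ cos φ₂, cos φ₁ sin φ₂ − sin φ₁ cos φ₂ cos Δλ) = 268.39°
At arrival: θ₂ = atan2(sin Δλ cos φ₁, −cos φ₂ sin φ₁ + sin φ₂ cos φ₁ cos Δλ) = 217.27°
Δθ = θ₂ − θ₁ = -51.1°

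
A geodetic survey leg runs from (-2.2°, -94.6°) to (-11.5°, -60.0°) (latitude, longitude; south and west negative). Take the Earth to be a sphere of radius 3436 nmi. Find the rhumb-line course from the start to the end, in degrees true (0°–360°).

105.2°

Meridional parts: M(φ₁)=-0.0384, M(φ₂)=-0.2021 → ΔM = -0.1637;  Δλ = +0.6039 rad
tan C = Δλ / ΔM = -3.6897 → C = 105.16°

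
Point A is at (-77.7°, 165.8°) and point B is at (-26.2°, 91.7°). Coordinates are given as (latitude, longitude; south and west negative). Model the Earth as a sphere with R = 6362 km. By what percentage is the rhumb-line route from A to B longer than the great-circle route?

4.8%

Great circle: σ = 1.0659 rad → d_gc = Rσ = 6781.1 km
Rhumb: Δφ = +0.8988, Δλ = -1.2933, Δψ = +1.7538, q = Δφ/Δψ = 0.5125 → d_rh = R√(Δφ²+q²Δλ²) = 7105.1 km
Excess = (7105.1 − 6781.1) / 6781.1 = 324.0 / 6781.1 = 4.78% ≈ 4.8%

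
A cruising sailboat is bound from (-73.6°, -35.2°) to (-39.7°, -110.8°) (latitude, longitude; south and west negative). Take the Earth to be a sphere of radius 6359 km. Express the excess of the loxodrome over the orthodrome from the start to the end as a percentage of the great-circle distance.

5.5%

Great circle: σ = 0.8409 rad → d_gc = Rσ = 5347.2 km
Rhumb: Δφ = +0.5917, Δλ = -1.3195, Δψ = +1.1811, q = Δφ/Δψ = 0.5009 → d_rh = R√(Δφ²+q²Δλ²) = 5641.0 km
Excess = (5641.0 − 5347.2) / 5347.2 = 293.8 / 5347.2 = 5.49% ≈ 5.5%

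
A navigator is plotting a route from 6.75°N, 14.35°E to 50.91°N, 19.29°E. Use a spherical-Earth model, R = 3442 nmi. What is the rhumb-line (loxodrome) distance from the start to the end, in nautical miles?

Rhumb course C = atan2(Δλ, Δψ) with Δψ = ln[tan(π/4+φ₂/2)/tan(π/4+φ₁/2)] = +0.9175, Δλ = +0.0862 → C = 5.37°
d = R·|Δφ| / |cos C| = 3442·0.77074 / 0.99561 = 2665 nmi

2665 nmi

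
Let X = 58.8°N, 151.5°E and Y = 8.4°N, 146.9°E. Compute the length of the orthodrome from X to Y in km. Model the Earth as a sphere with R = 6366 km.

Haversine: a = sin²(Δφ/2)+cos φ₁ cos φ₂ sin²(Δλ/2) = 0.18211;  σ = 2·atan2(√a,√(1−a))
σ = 50.523° → d = Rσ = 6366·0.88179 = 5613 km

5613 km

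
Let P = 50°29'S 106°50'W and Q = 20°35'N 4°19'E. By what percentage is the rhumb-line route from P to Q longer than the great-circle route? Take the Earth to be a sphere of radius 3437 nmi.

Great circle: σ = 2.0785 rad → d_gc = Rσ = 7143.7 nmi
Rhumb: Δφ = +1.2403, Δλ = +1.9399, Δψ = +1.3911, q = Δφ/Δψ = 0.8916 → d_rh = R√(Δφ²+q²Δλ²) = 7315.5 nmi
Excess = (7315.5 − 7143.7) / 7143.7 = 171.8 / 7143.7 = 2.40% ≈ 2.4%

2.4%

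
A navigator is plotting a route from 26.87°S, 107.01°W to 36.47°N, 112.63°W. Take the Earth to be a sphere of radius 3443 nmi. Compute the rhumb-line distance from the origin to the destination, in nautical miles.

Δψ = ln[tan(π/4+φ₂/2)/tan(π/4+φ₁/2)] = +1.1716;  Δφ = +1.1055 rad,  Δλ = -0.0981 rad
q = Δφ/Δψ = 0.9436
d = R·√(Δφ² + q²Δλ²) = 3443·1.10936 = 3820 nmi

3820 nmi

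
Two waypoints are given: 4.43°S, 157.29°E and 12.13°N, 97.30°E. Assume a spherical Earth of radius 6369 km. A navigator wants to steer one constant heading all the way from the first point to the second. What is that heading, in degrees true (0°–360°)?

285.5°

Δψ = ln[tan(π/4+φ₂/2)/tan(π/4+φ₁/2)] = +0.2907
Δλ = -1.0470 rad (taken the short way round)
course = atan2(Δλ, Δψ) = 285.52°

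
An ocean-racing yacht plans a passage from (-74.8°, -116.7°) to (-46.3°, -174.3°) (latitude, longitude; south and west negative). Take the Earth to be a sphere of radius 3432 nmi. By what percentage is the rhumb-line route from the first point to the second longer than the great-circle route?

Great circle: σ = 0.6522 rad → d_gc = Rσ = 2238.4 nmi
Rhumb: Δφ = +0.4974, Δλ = -1.0053, Δψ = +1.1004, q = Δφ/Δψ = 0.4521 → d_rh = R√(Δφ²+q²Δλ²) = 2312.3 nmi
Excess = (2312.3 − 2238.4) / 2238.4 = 73.9 / 2238.4 = 3.30% ≈ 3.3%

3.3%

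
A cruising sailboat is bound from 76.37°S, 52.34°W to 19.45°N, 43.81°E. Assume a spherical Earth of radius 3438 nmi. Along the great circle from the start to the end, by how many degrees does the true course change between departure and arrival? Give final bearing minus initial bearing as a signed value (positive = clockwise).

-76.7°

At departure: θ₁ = atan2(sin Δλ cos φ₂, cos φ₁ sin φ₂ − sin φ₁ cos φ₂ cos Δλ) = 91.20°
At arrival: θ₂ = atan2(sin Δλ cos φ₁, −cos φ₂ sin φ₁ + sin φ₂ cos φ₁ cos Δλ) = 14.47°
Δθ = θ₂ − θ₁ = -76.7°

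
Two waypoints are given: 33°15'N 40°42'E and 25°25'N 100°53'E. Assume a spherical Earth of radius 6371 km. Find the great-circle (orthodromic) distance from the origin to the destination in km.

cos σ = sin φ₁ sin φ₂ + cos φ₁ cos φ₂ cos Δλ
      = sin(33.25°)sin(25.42°) + cos(33.25°)cos(25.42°)cos(60.18°) = 0.6109
σ = 52.345° → d = Rσ = 6371·0.91360 = 5821 km

5821 km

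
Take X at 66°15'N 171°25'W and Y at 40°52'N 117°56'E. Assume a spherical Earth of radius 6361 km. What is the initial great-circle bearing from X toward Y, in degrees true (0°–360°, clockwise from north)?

272.7°

θ = atan2( sin Δλ·cos φ₂ ,  cos φ₁ sin φ₂ − sin φ₁ cos φ₂ cos Δλ )
  = atan2(-0.7135, +0.0342) = 272.74°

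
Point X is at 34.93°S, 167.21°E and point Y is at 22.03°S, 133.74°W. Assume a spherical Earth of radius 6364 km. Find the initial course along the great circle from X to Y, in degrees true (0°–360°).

92.5°

N = sin Δλ·cos φ₂ = +0.7950;  D = cos φ₁ sin φ₂ − sin φ₁ cos φ₂ cos Δλ = -0.0346
initial course = atan2(N, D) = 92.49°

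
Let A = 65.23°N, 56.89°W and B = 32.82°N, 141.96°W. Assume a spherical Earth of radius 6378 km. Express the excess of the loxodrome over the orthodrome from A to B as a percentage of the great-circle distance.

Great circle: σ = 1.0211 rad → d_gc = Rσ = 6512.8 km
Rhumb: Δφ = -0.5657, Δλ = -1.4848, Δψ = -0.9090, q = Δφ/Δψ = 0.6223 → d_rh = R√(Δφ²+q²Δλ²) = 6909.6 km
Excess = (6909.6 − 6512.8) / 6512.8 = 396.8 / 6512.8 = 6.09% ≈ 6.1%

6.1%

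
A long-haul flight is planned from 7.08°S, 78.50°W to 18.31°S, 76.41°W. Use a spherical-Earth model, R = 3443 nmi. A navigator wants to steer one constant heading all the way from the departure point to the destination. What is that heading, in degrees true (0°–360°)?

169.7°

Δψ = ln[tan(π/4+φ₂/2)/tan(π/4+φ₁/2)] = -0.2013
Δλ = +0.0365 rad (taken the short way round)
course = atan2(Δλ, Δψ) = 169.73°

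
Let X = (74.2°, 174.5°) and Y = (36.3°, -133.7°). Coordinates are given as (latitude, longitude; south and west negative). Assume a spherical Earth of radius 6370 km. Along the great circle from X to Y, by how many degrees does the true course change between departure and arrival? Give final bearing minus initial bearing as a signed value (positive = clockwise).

+45.7°

At departure: θ₁ = atan2(sin Δλ cos φ₂, cos φ₁ sin φ₂ − sin φ₁ cos φ₂ cos Δλ) = 116.69°
At arrival: θ₂ = atan2(sin Δλ cos φ₁, −cos φ₂ sin φ₁ + sin φ₂ cos φ₁ cos Δλ) = 162.43°
Δθ = θ₂ − θ₁ = +45.7°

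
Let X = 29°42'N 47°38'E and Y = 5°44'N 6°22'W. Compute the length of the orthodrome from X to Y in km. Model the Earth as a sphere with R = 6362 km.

Haversine: a = sin²(Δφ/2)+cos φ₁ cos φ₂ sin²(Δλ/2) = 0.22124;  σ = 2·atan2(√a,√(1−a))
σ = 56.116° → d = Rσ = 6362·0.97941 = 6231 km

6231 km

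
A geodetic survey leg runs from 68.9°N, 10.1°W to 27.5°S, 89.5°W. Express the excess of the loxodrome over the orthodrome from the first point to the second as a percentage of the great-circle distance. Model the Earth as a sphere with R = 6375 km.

2.1%

Great circle: σ = 1.9520 rad → d_gc = Rσ = 12444.1 km
Rhumb: Δφ = -1.6825, Δλ = -1.3858, Δψ = -2.1802, q = Δφ/Δψ = 0.7717 → d_rh = R√(Δφ²+q²Δλ²) = 12709.2 km
Excess = (12709.2 − 12444.1) / 12444.1 = 265.1 / 12444.1 = 2.13% ≈ 2.1%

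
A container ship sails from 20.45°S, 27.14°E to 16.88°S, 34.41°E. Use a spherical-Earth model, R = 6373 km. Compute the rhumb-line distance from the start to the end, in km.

863 km

Rhumb course C = atan2(Δλ, Δψ) with Δψ = ln[tan(π/4+φ₂/2)/tan(π/4+φ₁/2)] = +0.0658, Δλ = +0.1269 → C = 62.60°
d = R·|Δφ| / |cos C| = 6373·0.06231 / 0.46025 = 863 km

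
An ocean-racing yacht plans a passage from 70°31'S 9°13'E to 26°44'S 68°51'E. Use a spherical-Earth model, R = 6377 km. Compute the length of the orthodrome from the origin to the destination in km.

6113 km

cos σ = sin φ₁ sin φ₂ + cos φ₁ cos φ₂ cos Δλ
      = sin(-70.52°)sin(-26.73°) + cos(-70.52°)cos(-26.73°)cos(59.63°) = 0.5747
σ = 54.924° → d = Rσ = 6377·0.95860 = 6113 km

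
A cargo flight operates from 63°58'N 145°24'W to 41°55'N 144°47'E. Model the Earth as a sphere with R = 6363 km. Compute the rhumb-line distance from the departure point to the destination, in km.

5158 km

Δψ = ln[tan(π/4+φ₂/2)/tan(π/4+φ₁/2)] = -0.6574;  Δφ = -0.3848 rad,  Δλ = -1.2185 rad
q = Δφ/Δψ = 0.5854
d = R·√(Δφ² + q²Δλ²) = 6363·0.81055 = 5158 km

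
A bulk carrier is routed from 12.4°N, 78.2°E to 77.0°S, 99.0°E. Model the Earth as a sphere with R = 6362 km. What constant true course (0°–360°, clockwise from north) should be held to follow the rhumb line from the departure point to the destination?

171.4°

Δψ = ln[tan(π/4+φ₂/2)/tan(π/4+φ₁/2)] = -2.3903
Δλ = +0.3630 rad (taken the short way round)
course = atan2(Δλ, Δψ) = 171.36°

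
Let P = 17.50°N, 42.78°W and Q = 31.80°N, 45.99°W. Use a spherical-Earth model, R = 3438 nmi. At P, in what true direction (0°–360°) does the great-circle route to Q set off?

349.1°

N = sin Δλ·cos φ₂ = -0.0476;  D = cos φ₁ sin φ₂ − sin φ₁ cos φ₂ cos Δλ = +0.2474
initial course = atan2(N, D) = 349.11°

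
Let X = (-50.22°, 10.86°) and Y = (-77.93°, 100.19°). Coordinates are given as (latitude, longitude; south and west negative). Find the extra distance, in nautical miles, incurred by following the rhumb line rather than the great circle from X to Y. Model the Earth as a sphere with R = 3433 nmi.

Great circle: cos σ = sin φ₁ sin φ₂ + cos φ₁ cos φ₂ cos Δλ,  σ = 0.7181 rad → d_gc = 2465.1 nmi
Rhumb line: Δψ = -1.2303, q = Δφ/Δψ = 0.3931, d_rh = R√(Δφ²+q²Δλ²) = 2680.2 nmi
Excess = 2680.2 − 2465.1 = 215.1 ≈ 215 nmi

215 nmi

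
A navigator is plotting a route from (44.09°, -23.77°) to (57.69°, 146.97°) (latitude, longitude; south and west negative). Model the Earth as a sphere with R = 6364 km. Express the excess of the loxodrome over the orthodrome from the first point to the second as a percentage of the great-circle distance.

Great circle: σ = 1.3601 rad → d_gc = Rσ = 8655.6 km
Rhumb: Δφ = +0.2374, Δλ = +2.9800, Δψ = +0.3799, q = Δφ/Δψ = 0.6248 → d_rh = R√(Δφ²+q²Δλ²) = 11944.9 km
Excess = (11944.9 − 8655.6) / 8655.6 = 3289.3 / 8655.6 = 38.00% ≈ 38.0%

38.0%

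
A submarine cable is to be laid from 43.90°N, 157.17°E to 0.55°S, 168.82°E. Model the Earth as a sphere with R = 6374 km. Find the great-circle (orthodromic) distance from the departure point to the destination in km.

5079 km

cos σ = sin φ₁ sin φ₂ + cos φ₁ cos φ₂ cos Δλ
      = sin(43.90°)sin(-0.55°) + cos(43.90°)cos(-0.55°)cos(11.65°) = 0.6990
σ = 45.652° → d = Rσ = 6374·0.79677 = 5079 km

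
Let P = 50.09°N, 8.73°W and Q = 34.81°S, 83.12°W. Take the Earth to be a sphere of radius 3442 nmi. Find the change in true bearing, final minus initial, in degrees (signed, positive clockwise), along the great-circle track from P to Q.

At departure: θ₁ = atan2(sin Δλ cos φ₂, cos φ₁ sin φ₂ − sin φ₁ cos φ₂ cos Δλ) = 235.88°
At arrival: θ₂ = atan2(sin Δλ cos φ₁, −cos φ₂ sin φ₁ + sin φ₂ cos φ₁ cos Δλ) = 220.31°
Δθ = θ₂ − θ₁ = -15.6°

-15.6°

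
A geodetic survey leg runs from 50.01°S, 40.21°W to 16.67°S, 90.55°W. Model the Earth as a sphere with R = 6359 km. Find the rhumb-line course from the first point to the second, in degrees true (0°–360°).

309.2°

Meridional parts: M(φ₁)=-1.0110, M(φ₂)=-0.2951 → ΔM = +0.7158;  Δλ = -0.8786 rad
tan C = Δλ / ΔM = -1.2274 → C = 309.17°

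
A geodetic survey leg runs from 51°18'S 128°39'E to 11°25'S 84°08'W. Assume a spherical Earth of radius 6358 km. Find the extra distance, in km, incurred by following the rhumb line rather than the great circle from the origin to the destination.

Great circle: cos σ = sin φ₁ sin φ₂ + cos φ₁ cos φ₂ cos Δλ,  σ = 1.9399 rad → d_gc = 12333.9 km
Rhumb line: Δψ = +0.8459, q = Δφ/Δψ = 0.8229, d_rh = R√(Δφ²+q²Δλ²) = 14153.3 km
Excess = 14153.3 − 12333.9 = 1819.4 ≈ 1819 km

1819 km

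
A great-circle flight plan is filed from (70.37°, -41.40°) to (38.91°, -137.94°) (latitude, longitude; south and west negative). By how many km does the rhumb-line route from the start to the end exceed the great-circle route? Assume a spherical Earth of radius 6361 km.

566 km

Great circle: cos σ = sin φ₁ sin φ₂ + cos φ₁ cos φ₂ cos Δλ,  σ = 0.9742 rad → d_gc = 6197.0 km
Rhumb line: Δψ = -1.0162, q = Δφ/Δψ = 0.5403, d_rh = R√(Δφ²+q²Δλ²) = 6762.9 km
Excess = 6762.9 − 6197.0 = 565.9 ≈ 566 km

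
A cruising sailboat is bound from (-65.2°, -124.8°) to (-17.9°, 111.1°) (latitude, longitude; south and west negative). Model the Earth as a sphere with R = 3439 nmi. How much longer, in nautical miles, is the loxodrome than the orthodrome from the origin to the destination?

657 nmi

Great circle: cos σ = sin φ₁ sin φ₂ + cos φ₁ cos φ₂ cos Δλ,  σ = 1.5155 rad → d_gc = 5211.9 nmi
Rhumb line: Δψ = +1.1971, q = Δφ/Δψ = 0.6896, d_rh = R√(Δφ²+q²Δλ²) = 5869.0 nmi
Excess = 5869.0 − 5211.9 = 657.1 ≈ 657 nmi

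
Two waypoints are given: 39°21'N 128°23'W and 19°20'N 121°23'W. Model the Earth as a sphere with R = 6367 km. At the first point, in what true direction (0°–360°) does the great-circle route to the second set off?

161.2°

θ = atan2( sin Δλ·cos φ₂ ,  cos φ₁ sin φ₂ − sin φ₁ cos φ₂ cos Δλ )
  = atan2(+0.1150, -0.3378) = 161.20°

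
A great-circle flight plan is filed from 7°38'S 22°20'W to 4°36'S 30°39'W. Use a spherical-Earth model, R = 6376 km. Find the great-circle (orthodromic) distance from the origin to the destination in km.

Haversine: a = sin²(Δφ/2)+cos φ₁ cos φ₂ sin²(Δλ/2) = 0.00590;  σ = 2·atan2(√a,√(1−a))
σ = 8.807° → d = Rσ = 6376·0.15371 = 980 km

980 km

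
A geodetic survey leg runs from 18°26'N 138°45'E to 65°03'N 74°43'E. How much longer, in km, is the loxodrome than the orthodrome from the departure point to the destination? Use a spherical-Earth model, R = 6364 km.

Great circle: cos σ = sin φ₁ sin φ₂ + cos φ₁ cos φ₂ cos Δλ,  σ = 1.0906 rad → d_gc = 6940.88 km
Rhumb line: Δψ = +1.1811, q = Δφ/Δψ = 0.6889, d_rh = R√(Δφ²+q²Δλ²) = 7128.42 km
Excess = 7128.42 − 6940.88 = 187.54 ≈ 188 km

188 km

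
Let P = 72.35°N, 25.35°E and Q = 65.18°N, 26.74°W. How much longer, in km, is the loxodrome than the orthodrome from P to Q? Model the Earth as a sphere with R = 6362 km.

Great circle: cos σ = sin φ₁ sin φ₂ + cos φ₁ cos φ₂ cos Δλ,  σ = 0.3389 rad → d_gc = 2156.4 km
Rhumb line: Δψ = -0.3488, q = Δφ/Δψ = 0.3588, d_rh = R√(Δφ²+q²Δλ²) = 2222.8 km
Excess = 2222.8 − 2156.4 = 66.4 ≈ 66 km

66 km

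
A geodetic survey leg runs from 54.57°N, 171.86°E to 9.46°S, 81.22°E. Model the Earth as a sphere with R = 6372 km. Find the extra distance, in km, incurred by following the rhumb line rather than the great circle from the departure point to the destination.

274 km

Great circle: cos σ = sin φ₁ sin φ₂ + cos φ₁ cos φ₂ cos Δλ,  σ = 1.7116 rad → d_gc = 10906.1 km
Rhumb line: Δψ = -1.3071, q = Δφ/Δψ = 0.8550, d_rh = R√(Δφ²+q²Δλ²) = 11179.7 km
Excess = 11179.7 − 10906.1 = 273.6 ≈ 274 km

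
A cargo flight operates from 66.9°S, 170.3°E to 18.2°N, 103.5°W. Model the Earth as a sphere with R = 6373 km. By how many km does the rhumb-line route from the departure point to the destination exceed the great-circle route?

Great circle: cos σ = sin φ₁ sin φ₂ + cos φ₁ cos φ₂ cos Δλ,  σ = 1.8365 rad → d_gc = 11704.0 km
Rhumb line: Δψ = +1.9110, q = Δφ/Δψ = 0.7772, d_rh = R√(Δφ²+q²Δλ²) = 12047.1 km
Excess = 12047.1 − 11704.0 = 343.1 ≈ 343 km

343 km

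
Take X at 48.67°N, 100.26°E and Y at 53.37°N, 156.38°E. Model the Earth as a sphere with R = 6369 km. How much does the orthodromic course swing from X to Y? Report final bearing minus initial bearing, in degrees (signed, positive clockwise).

+45.1°

At departure: θ₁ = atan2(sin Δλ cos φ₂, cos φ₁ sin φ₂ − sin φ₁ cos φ₂ cos Δλ) = 60.50°
At arrival: θ₂ = atan2(sin Δλ cos φ₁, −cos φ₂ sin φ₁ + sin φ₂ cos φ₁ cos Δλ) = 105.55°
Δθ = θ₂ − θ₁ = +45.1°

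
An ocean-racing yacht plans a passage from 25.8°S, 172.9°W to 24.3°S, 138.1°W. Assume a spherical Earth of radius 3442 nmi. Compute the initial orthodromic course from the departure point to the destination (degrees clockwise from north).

N = sin Δλ·cos φ₂ = +0.5202;  D = cos φ₁ sin φ₂ − sin φ₁ cos φ₂ cos Δλ = -0.0448
initial course = atan2(N, D) = 94.92°

94.9°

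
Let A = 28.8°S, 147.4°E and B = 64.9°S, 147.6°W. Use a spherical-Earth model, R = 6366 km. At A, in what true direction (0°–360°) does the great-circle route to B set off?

θ = atan2( sin Δλ·cos φ₂ ,  cos φ₁ sin φ₂ − sin φ₁ cos φ₂ cos Δλ )
  = atan2(+0.3845, -0.7072) = 151.47°

151.5°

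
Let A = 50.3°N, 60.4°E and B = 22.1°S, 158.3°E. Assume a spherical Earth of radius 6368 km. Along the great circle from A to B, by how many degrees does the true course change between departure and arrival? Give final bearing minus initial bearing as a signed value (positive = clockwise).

+38.2°

At departure: θ₁ = atan2(sin Δλ cos φ₂, cos φ₁ sin φ₂ − sin φ₁ cos φ₂ cos Δλ) = 98.82°
At arrival: θ₂ = atan2(sin Δλ cos φ₁, −cos φ₂ sin φ₁ + sin φ₂ cos φ₁ cos Δλ) = 137.06°
Δθ = θ₂ − θ₁ = +38.2°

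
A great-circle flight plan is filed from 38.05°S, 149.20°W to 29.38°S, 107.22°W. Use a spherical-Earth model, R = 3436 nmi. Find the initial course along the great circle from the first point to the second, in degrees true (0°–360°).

θ = atan2( sin Δλ·cos φ₂ ,  cos φ₁ sin φ₂ − sin φ₁ cos φ₂ cos Δλ )
  = atan2(+0.5828, +0.0129) = 88.73°

88.7°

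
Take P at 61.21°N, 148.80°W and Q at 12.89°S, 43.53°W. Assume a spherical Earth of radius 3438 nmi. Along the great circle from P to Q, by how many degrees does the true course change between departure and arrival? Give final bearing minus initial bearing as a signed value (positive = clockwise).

Initial bearing θ₁ = atan2(sin Δλ cos φ₂, cos φ₁ sin φ₂ − sin φ₁ cos φ₂ cos Δλ) = 82.87°
Final bearing θ₂ = (initial bearing from the destination back to the start) + 180° = 150.64°
Δθ = θ₂ − θ₁ = +67.8°

+67.8°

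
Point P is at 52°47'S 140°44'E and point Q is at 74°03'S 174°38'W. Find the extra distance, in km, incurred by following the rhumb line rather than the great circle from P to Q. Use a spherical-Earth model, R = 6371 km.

64 km

Great circle: cos σ = sin φ₁ sin φ₂ + cos φ₁ cos φ₂ cos Δλ,  σ = 0.4865 rad → d_gc = 3099.5 km
Rhumb line: Δψ = -0.8769, q = Δφ/Δψ = 0.4233, d_rh = R√(Δφ²+q²Δλ²) = 3163.1 km
Excess = 3163.1 − 3099.5 = 63.6 ≈ 64 km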